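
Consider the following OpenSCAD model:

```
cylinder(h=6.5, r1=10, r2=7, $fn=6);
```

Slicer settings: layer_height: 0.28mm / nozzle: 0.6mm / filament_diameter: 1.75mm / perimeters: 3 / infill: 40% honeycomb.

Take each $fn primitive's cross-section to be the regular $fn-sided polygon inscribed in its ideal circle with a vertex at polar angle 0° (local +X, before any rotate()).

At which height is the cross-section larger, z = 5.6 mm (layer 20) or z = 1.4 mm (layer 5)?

layer 5 (z = 1.4 mm)

Layer 20 (z = 5.6): the cone contributes a regular 6-gon of circumradius 7.415 (interpolated between r1=10 and r2=7 at t=0.862) (area = (6/2)·7.415²·sin(360°/6) = 142.86 mm²). So its area = 142.86 mm². Layer 5 (z = 1.4): the cone (r1=10→r2=7) has section circumradius 9.354 here — a regular 6-gon (area = (6/2)·9.354²·sin(360°/6) = 227.32 mm²). So its area = 227.32 mm². Layer 5 is larger (227.32 vs 142.86 mm²).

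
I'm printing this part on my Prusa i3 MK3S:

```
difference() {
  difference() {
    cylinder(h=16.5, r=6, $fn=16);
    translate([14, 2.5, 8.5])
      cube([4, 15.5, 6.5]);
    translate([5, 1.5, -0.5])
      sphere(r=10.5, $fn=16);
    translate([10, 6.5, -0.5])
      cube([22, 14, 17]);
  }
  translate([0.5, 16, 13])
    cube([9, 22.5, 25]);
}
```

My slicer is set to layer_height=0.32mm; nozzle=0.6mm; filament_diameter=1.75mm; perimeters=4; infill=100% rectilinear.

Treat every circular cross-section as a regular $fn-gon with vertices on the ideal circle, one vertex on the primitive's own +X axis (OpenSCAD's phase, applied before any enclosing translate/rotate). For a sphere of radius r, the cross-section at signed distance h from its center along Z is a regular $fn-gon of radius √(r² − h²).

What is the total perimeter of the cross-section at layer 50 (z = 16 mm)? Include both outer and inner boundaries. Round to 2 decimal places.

37.46 mm

At z = 16 mm: the r=6 cylinder gives a regular 16-gon of circumradius 6 (constant along its height) (perimeter = 2·16·6.000·sin(180°/16) = 37.46 mm); the cube at (14, 2.5) does not reach this height (z outside [8.5, 15]); the sphere at (5, 1.5) is absent (|z−center|=16.500 > r=10.5); the cube at (10, 6.5) (footprint 22×14) is included at this height (perimeter 72.00 mm); Subtracting the remaining from the first: starting from the r=6 cylinder, the 22×14 cube at (10, 6.5) misses the remaining region (no effect) — boundary = 37.46 mm; the 9×22.5 cube at (0.5, 16) contributes its full rectangle (perimeter 63.00 mm); Taking the first minus the rest: starting from that combined region, the 9×22.5 cube at (0.5, 16) misses the remaining region (no effect) — boundary = 37.46 mm. Overall, the cross-section is a single solid region. Total boundary length (outer) = 37.46 mm.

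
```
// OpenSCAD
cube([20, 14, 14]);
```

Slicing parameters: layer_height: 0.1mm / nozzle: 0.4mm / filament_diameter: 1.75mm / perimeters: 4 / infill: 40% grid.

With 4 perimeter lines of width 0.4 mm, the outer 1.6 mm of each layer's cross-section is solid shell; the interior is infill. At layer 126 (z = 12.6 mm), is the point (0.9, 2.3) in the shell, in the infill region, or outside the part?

At z = 12.6 mm: the cube is present — its section is the full 20×14 rectangle. Overall, the cross-section is a single solid region. The nearest boundary edge runs (0.00, 14.00)→(0.00, 0.00); distance from the point to it = 0.90 mm. The point is inside the cross-section, 0.90 mm from the nearest boundary — within the 1.6 mm shell band (4 × 0.4).

shell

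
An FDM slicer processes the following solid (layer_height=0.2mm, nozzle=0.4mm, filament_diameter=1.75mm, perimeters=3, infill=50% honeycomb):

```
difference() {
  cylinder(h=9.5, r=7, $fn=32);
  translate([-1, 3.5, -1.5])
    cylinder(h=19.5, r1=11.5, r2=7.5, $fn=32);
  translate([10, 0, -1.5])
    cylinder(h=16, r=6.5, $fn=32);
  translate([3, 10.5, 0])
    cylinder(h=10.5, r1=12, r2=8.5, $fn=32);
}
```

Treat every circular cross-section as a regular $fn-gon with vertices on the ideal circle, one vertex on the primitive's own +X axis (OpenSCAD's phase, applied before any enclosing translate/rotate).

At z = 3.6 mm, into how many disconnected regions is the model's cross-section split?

At z = 3.6 mm: the cylinder: section is a regular 32-gon, circumradius r=7; the cone at (-1, 3.5) contributes a regular 32-gon of circumradius 10.454 (interpolated between r1=11.5 and r2=7.5 at t=0.262); the cylinder at (10, 0): section is a regular 32-gon, circumradius r=6.5; the cone at (3, 10.5): at t=0.343 of its height the radius interpolates to r₁+(r₂−r₁)t = 10.800, giving a regular 32-gon of that circumradius; Taking the first minus the rest: starting from the r=7 cylinder, the cone at (-1, 3.5) partially overlaps it — only the 152.20 mm² overlap (of its 341.12 mm²) is removed, clipping the outline; the r=6.5 cylinder at (10, 0) misses the remaining region (no effect); the cone at (3, 10.5) misses the remaining region (no effect) — 1 connected region. The result has 1 disconnected region.

1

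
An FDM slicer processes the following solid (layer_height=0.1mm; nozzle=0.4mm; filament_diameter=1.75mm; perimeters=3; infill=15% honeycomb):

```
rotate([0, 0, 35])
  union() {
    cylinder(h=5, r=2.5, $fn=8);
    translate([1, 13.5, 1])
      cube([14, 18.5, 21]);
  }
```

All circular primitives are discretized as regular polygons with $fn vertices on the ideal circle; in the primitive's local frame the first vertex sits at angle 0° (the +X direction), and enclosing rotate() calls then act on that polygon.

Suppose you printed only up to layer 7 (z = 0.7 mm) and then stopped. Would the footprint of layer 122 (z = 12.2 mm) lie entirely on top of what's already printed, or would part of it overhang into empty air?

Compare the two slices. At z = 0.7: the cylinder: section is a regular 8-gon, circumradius r=2.5 (area = (8/2)·2.500²·sin(360°/8) = 17.68 mm²); the cube at (1, 13.5) is absent (z outside [1, 22]); Combining (union): only the r=2.5 cylinder is present, so the union is just that shape — area = 17.68 mm²; (rotated 35° about Z; rotation is an isometry so areas/perimeters/island counts are preserved). At z = 12.2: the cylinder is absent (z outside [0, 5]); the 14×18.5 cube at (1, 13.5) contributes its full rectangle (area 259.00 mm²); Combining (union): only the 14×18.5 cube at (1, 13.5) is present, so the union is just that shape — area = 259.00 mm²; (whole slice rotated 35° about Z — lengths, areas and connectivity unchanged). Checking containment: at z = 12.2 the cross-section extends beyond the z = 0.7 cross-section by about 259.00 mm².

part overhangs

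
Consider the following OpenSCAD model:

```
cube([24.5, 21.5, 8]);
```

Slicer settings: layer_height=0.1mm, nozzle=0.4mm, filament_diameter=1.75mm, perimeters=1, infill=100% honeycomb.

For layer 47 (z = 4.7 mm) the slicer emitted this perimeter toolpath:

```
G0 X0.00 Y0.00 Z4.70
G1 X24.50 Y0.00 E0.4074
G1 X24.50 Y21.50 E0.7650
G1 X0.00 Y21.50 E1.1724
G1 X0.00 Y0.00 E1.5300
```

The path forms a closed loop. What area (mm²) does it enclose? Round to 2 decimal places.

Apply the shoelace formula to the sequence of (X, Y) vertices; enclosed area = 526.75 mm².

526.75 mm²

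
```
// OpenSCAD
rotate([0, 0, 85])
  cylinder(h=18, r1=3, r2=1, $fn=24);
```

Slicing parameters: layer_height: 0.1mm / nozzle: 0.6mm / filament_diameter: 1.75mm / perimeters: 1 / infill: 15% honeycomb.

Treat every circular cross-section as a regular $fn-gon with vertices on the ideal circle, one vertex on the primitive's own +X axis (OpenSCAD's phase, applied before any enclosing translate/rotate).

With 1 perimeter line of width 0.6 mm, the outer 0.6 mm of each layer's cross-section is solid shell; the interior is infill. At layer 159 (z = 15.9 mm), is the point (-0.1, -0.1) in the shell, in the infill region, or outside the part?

At z = 15.9 mm: the cone (r1=3→r2=1) has section circumradius 1.233 here — a regular 24-gon; (rotated 85° about Z; rotation is an isometry so areas/perimeters/island counts are preserved). Overall, the cross-section is a single solid region. Undo the 85° rotation: the query point maps to (-0.108, 0.091) in the un-rotated model frame. The nearest boundary edge runs (-0.87, 0.87)→(-1.07, 0.62); distance from the point to it = 1.08 mm. The point is inside the cross-section and 1.08 mm from the nearest boundary — more than the 0.6 mm shell width (1 × 0.6), so it's in the infill interior.

infill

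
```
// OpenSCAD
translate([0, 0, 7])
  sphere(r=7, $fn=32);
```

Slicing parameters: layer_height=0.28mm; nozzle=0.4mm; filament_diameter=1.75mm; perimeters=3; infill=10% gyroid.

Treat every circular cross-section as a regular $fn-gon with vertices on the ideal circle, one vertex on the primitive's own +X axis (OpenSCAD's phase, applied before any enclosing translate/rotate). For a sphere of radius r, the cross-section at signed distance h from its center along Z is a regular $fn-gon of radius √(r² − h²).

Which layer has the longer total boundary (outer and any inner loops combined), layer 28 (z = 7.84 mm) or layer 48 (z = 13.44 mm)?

Layer 28 (z = 7.84): the r=7 sphere contributes a regular 32-gon of circumradius √(7²−0.84²) = 6.949 (perimeter = 2·32·6.949·sin(180°/32) = 43.59 mm). So its perimeter = 43.59 mm. Layer 48 (z = 13.44): the r=7 sphere slices to a regular 32-gon of circumradius 2.743 (√(r²−h²) with h=6.44 from center) (perimeter = 2·32·2.743·sin(180°/32) = 17.21 mm). So its perimeter = 17.21 mm. Layer 28 is larger (43.59 vs 17.21 mm).

layer 28 (z = 7.84 mm)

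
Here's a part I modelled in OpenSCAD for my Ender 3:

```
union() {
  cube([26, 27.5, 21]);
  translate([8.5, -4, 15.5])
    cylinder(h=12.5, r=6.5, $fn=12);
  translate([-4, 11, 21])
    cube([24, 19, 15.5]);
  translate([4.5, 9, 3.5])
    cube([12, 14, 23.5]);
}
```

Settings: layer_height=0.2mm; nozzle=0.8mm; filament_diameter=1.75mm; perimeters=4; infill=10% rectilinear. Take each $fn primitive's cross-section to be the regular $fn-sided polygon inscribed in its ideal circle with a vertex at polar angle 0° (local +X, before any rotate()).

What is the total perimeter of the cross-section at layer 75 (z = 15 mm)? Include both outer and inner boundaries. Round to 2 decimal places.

At z = 15 mm: the cube (footprint 26×27.5) is included at this height (perimeter 107.00 mm); the cylinder at (8.5, -4) is not intersected at this z (z outside [15.5, 28]); the cube at (-4, 11) is not intersected at this z (z outside [21, 36.5]); the cube at (4.5, 9) is present — its section is the full 12×14 rectangle (perimeter 52.00 mm); Merging all regions: the 12×14 cube at (4.5, 9) lies entirely inside the 26×27.5 cube, so the union is just the 26×27.5 cube — boundary = 107.00 mm. Overall, the cross-section is a single solid region. Total boundary length (outer) = 107.00 mm.

107.00 mm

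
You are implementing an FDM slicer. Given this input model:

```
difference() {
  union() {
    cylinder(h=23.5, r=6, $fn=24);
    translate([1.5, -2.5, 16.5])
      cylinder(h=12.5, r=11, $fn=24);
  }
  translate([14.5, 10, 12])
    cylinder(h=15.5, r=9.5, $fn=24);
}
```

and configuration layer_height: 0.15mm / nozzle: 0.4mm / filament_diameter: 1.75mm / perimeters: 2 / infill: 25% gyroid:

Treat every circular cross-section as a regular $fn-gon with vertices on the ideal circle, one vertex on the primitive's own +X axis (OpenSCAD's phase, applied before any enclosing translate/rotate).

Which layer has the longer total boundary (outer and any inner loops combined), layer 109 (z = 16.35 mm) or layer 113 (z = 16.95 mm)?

Layer 109 (z = 16.35): the r=6 cylinder gives a regular 24-gon of circumradius 6 (constant along its height) (perimeter = 2·24·6.000·sin(180°/24) = 37.59 mm); the cylinder at (1.5, -2.5) does not reach this height (z outside [16.5, 29]); Combining (union): only the r=6 cylinder is present, so the union is just that shape — boundary = 37.59 mm; the r=9.5 cylinder at (14.5, 10) gives a regular 24-gon of circumradius 9.5 (constant along its height) (perimeter = 2·24·9.500·sin(180°/24) = 59.52 mm); Subtracting the remaining from the first: starting from that combined region, the r=9.5 cylinder at (14.5, 10) misses the remaining region (no effect) — boundary = 37.59 mm. So its perimeter = 37.59 mm. Layer 113 (z = 16.95): the r=6 cylinder contributes a regular 24-gon of circumradius 6 (perimeter = 2·24·6.000·sin(180°/24) = 37.59 mm); the cylinder at (1.5, -2.5): section is a regular 24-gon, circumradius r=11 (perimeter = 2·24·11.000·sin(180°/24) = 68.92 mm); Merging all regions: the r=6 cylinder lies entirely inside the r=11 cylinder at (1.5, -2.5), so the union is just the r=11 cylinder at (1.5, -2.5) — boundary = 68.92 mm; the r=9.5 cylinder at (14.5, 10) contributes a regular 24-gon of circumradius 9.5 (perimeter = 2·24·9.500·sin(180°/24) = 59.52 mm); Taking the first minus the rest: starting from that combined region, the r=9.5 cylinder at (14.5, 10) partially overlaps it — only the 14.98 mm² overlap (of its 280.30 mm²) is removed, clipping the outline — boundary = 69.00 mm. So its perimeter = 69.00 mm. Layer 113 is larger (69.00 vs 37.59 mm).

layer 113 (z = 16.95 mm)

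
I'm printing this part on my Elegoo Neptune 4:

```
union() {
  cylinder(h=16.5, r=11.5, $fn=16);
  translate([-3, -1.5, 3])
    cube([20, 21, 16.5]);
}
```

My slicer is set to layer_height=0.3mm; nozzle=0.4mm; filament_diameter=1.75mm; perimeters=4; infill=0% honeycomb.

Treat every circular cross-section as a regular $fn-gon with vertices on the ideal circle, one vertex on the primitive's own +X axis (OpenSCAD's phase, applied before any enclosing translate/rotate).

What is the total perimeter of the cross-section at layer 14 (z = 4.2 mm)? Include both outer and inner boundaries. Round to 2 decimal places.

At z = 4.2 mm: the cylinder: section is a regular 16-gon, circumradius r=11.5 (perimeter = 2·16·11.500·sin(180°/16) = 71.79 mm); the cube at (-3, -1.5) (footprint 20×21) is included at this height (perimeter 82.00 mm); Taking the union: the regions partially overlap (shared area 156.35 mm²), so the edge portions inside another operand are dropped and the merged outline is re-measured after clipping — boundary = 104.65 mm. Overall, the cross-section is a single solid region. Total boundary length (outer) = 104.65 mm.

104.65 mm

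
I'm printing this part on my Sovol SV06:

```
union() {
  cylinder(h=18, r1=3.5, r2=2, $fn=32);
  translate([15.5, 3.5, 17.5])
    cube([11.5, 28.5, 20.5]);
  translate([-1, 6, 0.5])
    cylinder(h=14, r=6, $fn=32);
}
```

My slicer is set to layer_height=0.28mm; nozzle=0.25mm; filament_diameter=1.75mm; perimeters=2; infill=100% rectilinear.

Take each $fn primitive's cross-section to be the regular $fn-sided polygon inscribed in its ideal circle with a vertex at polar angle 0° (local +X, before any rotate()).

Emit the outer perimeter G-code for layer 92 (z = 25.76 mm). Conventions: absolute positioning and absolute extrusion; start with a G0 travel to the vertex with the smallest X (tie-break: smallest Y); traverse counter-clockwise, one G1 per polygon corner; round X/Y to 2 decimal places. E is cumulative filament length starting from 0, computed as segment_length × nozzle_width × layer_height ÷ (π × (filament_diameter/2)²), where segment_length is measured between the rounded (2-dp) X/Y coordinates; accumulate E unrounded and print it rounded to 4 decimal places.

G0 X15.50 Y3.50 Z25.76
G1 X27.00 Y3.50 E0.3347
G1 X27.00 Y32.00 E1.1641
G1 X15.50 Y32.00 E1.4988
G1 X15.50 Y3.50 E2.3282

At z = 25.76 mm: the cone is not intersected at this z (z outside [0, 18]); the 11.5×28.5 cube at (15.5, 3.5) contributes its full rectangle; the cylinder at (-1, 6) does not reach this height (z outside [0.5, 14.5]); Taking the union: only the 11.5×28.5 cube at (15.5, 3.5) is present, so the union is just that shape — 1 connected region. The outline is a single polygon with 4 vertices. Extrusion per mm of travel: 0.25 × 0.28 / (π × 0.875²) = 0.029103. Accumulating E over each segment gives final E = 2.3282.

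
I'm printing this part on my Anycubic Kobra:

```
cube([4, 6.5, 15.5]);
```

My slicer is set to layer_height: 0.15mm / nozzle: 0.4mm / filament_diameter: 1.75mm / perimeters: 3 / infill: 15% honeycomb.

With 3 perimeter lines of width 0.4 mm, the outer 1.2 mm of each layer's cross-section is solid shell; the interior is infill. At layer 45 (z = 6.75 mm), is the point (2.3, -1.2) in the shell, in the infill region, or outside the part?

outside

At z = 6.75 mm: the cube is present — its section is the full 4×6.5 rectangle. Overall, the cross-section is a single solid region. The nearest boundary edge runs (0.00, 0.00)→(4.00, 0.00); distance from the point to it = 1.20 mm. The point is not inside any of the regions above, so it lies outside the cross-section (1.20 mm from the nearest boundary).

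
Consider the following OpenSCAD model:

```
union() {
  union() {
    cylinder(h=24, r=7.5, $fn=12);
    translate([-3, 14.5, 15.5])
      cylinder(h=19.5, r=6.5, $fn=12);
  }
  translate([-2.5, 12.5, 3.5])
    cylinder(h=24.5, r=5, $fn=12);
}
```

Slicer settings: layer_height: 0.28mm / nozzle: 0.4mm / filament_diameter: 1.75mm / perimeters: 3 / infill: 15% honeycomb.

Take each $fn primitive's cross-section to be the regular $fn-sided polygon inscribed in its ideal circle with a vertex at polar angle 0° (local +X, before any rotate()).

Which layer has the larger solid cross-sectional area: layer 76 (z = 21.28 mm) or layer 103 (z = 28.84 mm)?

layer 76 (z = 21.28 mm)

Layer 76 (z = 21.28): the cylinder: section is a regular 12-gon, circumradius r=7.5 (area = (12/2)·7.500²·sin(360°/12) = 168.75 mm²); the r=6.5 cylinder at (-3, 14.5) gives a regular 12-gon of circumradius 6.5 (constant along its height) (area = (12/2)·6.500²·sin(360°/12) = 126.75 mm²); Taking the union: the 2 present regions are separate (no shared area or edge), so areas and boundary lengths simply add and each stays a separate island — area = 295.50 mm²; the cylinder at (-2.5, 12.5): section is a regular 12-gon, circumradius r=5 (area = (12/2)·5.000²·sin(360°/12) = 75.00 mm²); Taking the union: the regions partially overlap — summed areas 370.50 mm² minus the doubly-counted overlap 71.46 mm² gives 299.04 mm² — area = 299.04 mm². So its area = 299.04 mm². Layer 103 (z = 28.84): the cylinder does not reach this height (z outside [0, 24]); the r=6.5 cylinder at (-3, 14.5) gives a regular 12-gon of circumradius 6.5 (constant along its height) (area = (12/2)·6.500²·sin(360°/12) = 126.75 mm²); Combining (union): only the r=6.5 cylinder at (-3, 14.5) is present, so the union is just that shape — area = 126.75 mm²; the cylinder at (-2.5, 12.5) is not intersected at this z (z outside [3.5, 28]); Combining (union): only the result so far is present, so the union is just that shape — area = 126.75 mm². So its area = 126.75 mm². Layer 76 is larger (299.04 vs 126.75 mm²).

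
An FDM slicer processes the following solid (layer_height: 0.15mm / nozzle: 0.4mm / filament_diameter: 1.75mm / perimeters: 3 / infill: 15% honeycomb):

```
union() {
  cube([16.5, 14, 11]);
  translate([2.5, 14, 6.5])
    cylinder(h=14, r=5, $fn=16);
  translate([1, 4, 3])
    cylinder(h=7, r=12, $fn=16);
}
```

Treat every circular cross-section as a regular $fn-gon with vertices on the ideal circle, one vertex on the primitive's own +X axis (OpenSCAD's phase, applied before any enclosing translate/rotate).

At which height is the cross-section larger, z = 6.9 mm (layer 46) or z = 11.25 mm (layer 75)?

layer 46 (z = 6.9 mm)

Layer 46 (z = 6.9): the cube is present — its section is the full 16.5×14 rectangle (area 231.00 mm²); the r=5 cylinder at (2.5, 14) gives a regular 16-gon of circumradius 5 (constant along its height) (area = (16/2)·5.000²·sin(360°/16) = 76.54 mm²); the r=12 cylinder at (1, 4) gives a regular 16-gon of circumradius 12 (constant along its height) (area = (16/2)·12.000²·sin(360°/16) = 440.85 mm²); Merging all regions: the regions partially overlap — summed areas 748.39 mm² minus the doubly-counted overlap 214.50 mm² gives 533.89 mm² — area = 533.89 mm². So its area = 533.89 mm². Layer 75 (z = 11.25): the cube is not intersected at this z (z outside [0, 11]); the r=5 cylinder at (2.5, 14) contributes a regular 16-gon of circumradius 5 (area = (16/2)·5.000²·sin(360°/16) = 76.54 mm²); the cylinder at (1, 4) is absent (z outside [3, 10]); Merging all regions: only the r=5 cylinder at (2.5, 14) is present, so the union is just that shape — area = 76.54 mm². So its area = 76.54 mm². Layer 46 is larger (533.89 vs 76.54 mm²).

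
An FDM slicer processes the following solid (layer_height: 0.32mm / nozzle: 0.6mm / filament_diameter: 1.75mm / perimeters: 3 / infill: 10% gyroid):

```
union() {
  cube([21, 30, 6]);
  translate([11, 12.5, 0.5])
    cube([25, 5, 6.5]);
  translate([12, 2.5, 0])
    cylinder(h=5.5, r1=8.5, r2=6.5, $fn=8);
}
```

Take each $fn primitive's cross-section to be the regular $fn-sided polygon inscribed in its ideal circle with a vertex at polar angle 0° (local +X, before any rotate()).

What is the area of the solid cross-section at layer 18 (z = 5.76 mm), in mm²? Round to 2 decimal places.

705.00 mm²

At z = 5.76 mm: the cube (footprint 21×30) is included at this height (area 630.00 mm²); the cube at (11, 12.5) is present — its section is the full 25×5 rectangle (area 125.00 mm²); the cone at (12, 2.5) is absent (z outside [0, 5.5]); Taking the union: the regions partially overlap — summed areas 755.00 mm² minus the doubly-counted overlap 50.00 mm² gives 705.00 mm² — area = 705.00 mm². Overall, the cross-section is a single solid region. Net area = 705.00 mm².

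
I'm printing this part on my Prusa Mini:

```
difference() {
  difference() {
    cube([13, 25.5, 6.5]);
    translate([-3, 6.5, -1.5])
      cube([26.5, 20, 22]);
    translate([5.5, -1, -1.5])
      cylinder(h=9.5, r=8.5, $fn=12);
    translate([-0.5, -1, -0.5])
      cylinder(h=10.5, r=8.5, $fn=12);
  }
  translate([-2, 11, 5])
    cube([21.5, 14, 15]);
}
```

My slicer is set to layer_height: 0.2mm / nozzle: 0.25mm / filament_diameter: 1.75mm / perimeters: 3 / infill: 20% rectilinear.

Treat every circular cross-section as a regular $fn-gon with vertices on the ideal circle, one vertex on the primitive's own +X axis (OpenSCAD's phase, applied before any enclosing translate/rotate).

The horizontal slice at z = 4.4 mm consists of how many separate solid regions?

1

At z = 4.4 mm: the cube (footprint 13×25.5) is included at this height; the 26.5×20 cube at (-3, 6.5) contributes its full rectangle; the r=8.5 cylinder at (5.5, -1) gives a regular 12-gon of circumradius 8.5 (constant along its height); the r=8.5 cylinder at (-0.5, -1) contributes a regular 12-gon of circumradius 8.5; Taking the first minus the rest: starting from the 13×25.5 cube, the 26.5×20 cube at (-3, 6.5) partially overlaps it — only the 247.00 mm² overlap (of its 530.00 mm²) is removed, clipping the outline; the r=8.5 cylinder at (5.5, -1) partially overlaps it — only the 77.71 mm² overlap (of its 216.75 mm²) is removed, clipping the outline; the r=8.5 cylinder at (-0.5, -1) partially overlaps it — only the 0.99 mm² overlap (of its 216.75 mm²) is removed, clipping the outline — 1 connected region; the cube at (-2, 11) is not intersected at this z (z outside [5, 20]); Taking the first minus the rest: none of the subtracted shapes is present at this height, so the result so far is unchanged — 1 connected region. The result has 1 disconnected region.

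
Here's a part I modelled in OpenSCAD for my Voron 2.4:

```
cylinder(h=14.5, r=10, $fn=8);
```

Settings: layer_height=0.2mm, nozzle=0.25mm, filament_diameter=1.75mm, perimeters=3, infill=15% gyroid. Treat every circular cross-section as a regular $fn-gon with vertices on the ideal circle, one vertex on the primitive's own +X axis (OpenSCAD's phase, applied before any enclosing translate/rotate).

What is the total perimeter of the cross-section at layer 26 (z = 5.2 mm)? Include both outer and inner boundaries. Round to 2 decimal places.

61.23 mm

At z = 5.2 mm: the r=10 cylinder gives a regular 8-gon of circumradius 10 (constant along its height) (perimeter = 2·8·10.000·sin(180°/8) = 61.23 mm). Overall, the cross-section is a single solid region. Total boundary length (outer) = 61.23 mm.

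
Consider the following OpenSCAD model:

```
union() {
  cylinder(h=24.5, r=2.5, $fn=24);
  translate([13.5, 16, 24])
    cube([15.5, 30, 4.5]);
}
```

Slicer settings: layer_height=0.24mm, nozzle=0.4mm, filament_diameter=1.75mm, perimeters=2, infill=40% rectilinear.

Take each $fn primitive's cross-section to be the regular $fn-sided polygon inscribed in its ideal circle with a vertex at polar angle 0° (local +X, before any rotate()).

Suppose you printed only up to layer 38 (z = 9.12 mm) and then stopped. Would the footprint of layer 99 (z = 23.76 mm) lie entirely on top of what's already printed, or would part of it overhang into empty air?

Compare the two slices. At z = 9.12: the r=2.5 cylinder contributes a regular 24-gon of circumradius 2.5 (area = (24/2)·2.500²·sin(360°/24) = 19.41 mm²); the cube at (13.5, 16) does not reach this height (z outside [24, 28.5]); Combining (union): only the r=2.5 cylinder is present, so the union is just that shape — area = 19.41 mm². At z = 23.76: the r=2.5 cylinder gives a regular 24-gon of circumradius 2.5 (constant along its height) (area = (24/2)·2.500²·sin(360°/24) = 19.41 mm²); the cube at (13.5, 16) does not reach this height (z outside [24, 28.5]); Taking the union: only the r=2.5 cylinder is present, so the union is just that shape — area = 19.41 mm². Checking containment: the cross-section at z = 23.76 is a subset of the cross-section at z = 9.12.

entirely on top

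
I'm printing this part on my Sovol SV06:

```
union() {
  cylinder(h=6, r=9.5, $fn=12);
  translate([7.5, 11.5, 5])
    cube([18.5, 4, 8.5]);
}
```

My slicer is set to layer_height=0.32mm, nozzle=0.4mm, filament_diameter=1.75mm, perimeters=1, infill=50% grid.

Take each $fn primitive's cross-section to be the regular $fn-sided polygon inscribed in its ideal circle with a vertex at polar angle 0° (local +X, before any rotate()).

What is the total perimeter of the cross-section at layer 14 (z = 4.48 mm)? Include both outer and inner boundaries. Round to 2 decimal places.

At z = 4.48 mm: the cylinder: section is a regular 12-gon, circumradius r=9.5 (perimeter = 2·12·9.500·sin(180°/12) = 59.01 mm); the cube at (7.5, 11.5) is not intersected at this z (z outside [5, 13.5]); Merging all regions: only the r=9.5 cylinder is present, so the union is just that shape — boundary = 59.01 mm. Overall, the cross-section is a single solid region. Total boundary length (outer) = 59.01 mm.

59.01 mm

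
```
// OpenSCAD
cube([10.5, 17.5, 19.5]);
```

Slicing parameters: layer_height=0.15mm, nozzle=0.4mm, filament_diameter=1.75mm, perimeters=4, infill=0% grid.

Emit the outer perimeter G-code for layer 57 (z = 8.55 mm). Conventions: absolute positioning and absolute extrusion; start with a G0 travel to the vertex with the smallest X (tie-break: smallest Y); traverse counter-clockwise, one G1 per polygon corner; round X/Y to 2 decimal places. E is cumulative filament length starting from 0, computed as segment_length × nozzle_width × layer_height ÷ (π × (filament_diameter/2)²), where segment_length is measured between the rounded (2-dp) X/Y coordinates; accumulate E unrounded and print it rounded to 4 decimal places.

At z = 8.55 mm: the cube (footprint 10.5×17.5) is included at this height. The outline is a single polygon with 4 vertices. Extrusion per mm of travel: 0.4 × 0.15 / (π × 0.875²) = 0.024945. Accumulating E over each segment gives final E = 1.3969.

G0 X0.00 Y0.00 Z8.55
G1 X10.50 Y0.00 E0.2619
G1 X10.50 Y17.50 E0.6985
G1 X0.00 Y17.50 E0.9604
G1 X0.00 Y0.00 E1.3969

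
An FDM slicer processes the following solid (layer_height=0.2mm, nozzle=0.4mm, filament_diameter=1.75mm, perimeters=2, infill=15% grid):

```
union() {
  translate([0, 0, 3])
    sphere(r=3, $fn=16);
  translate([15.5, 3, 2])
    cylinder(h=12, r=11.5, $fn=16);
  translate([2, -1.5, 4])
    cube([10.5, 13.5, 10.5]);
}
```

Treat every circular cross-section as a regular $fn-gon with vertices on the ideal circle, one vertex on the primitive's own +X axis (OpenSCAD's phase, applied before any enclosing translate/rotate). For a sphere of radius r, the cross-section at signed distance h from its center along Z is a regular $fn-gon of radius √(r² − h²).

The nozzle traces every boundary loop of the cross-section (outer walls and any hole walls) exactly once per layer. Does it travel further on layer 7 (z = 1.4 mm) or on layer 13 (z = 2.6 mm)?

layer 13 (z = 2.6 mm)

Layer 7 (z = 1.4): the sphere: section is a regular 16-gon, circumradius = √(r²−h²) = √(3²−1.6²) = 2.538 (perimeter = 2·16·2.538·sin(180°/16) = 15.84 mm); the cylinder at (15.5, 3) is not intersected at this z (z outside [2, 14]); the cube at (2, -1.5) does not reach this height (z outside [4, 14.5]); Merging all regions: only the r=3 sphere is present, so the union is just that shape — boundary = 15.84 mm. So its perimeter = 15.84 mm. Layer 13 (z = 2.6): the r=3 sphere contributes a regular 16-gon of circumradius √(3²−0.4²) = 2.973 (perimeter = 2·16·2.973·sin(180°/16) = 18.56 mm); the cylinder at (15.5, 3): section is a regular 16-gon, circumradius r=11.5 (perimeter = 2·16·11.500·sin(180°/16) = 71.79 mm); the cube at (2, -1.5) is absent (z outside [4, 14.5]); Combining (union): the 2 present regions are separate (no shared area or edge), so areas and boundary lengths simply add and each stays a separate island — boundary = 90.35 mm. So its perimeter = 90.35 mm. Layer 13 is larger (90.35 vs 15.84 mm).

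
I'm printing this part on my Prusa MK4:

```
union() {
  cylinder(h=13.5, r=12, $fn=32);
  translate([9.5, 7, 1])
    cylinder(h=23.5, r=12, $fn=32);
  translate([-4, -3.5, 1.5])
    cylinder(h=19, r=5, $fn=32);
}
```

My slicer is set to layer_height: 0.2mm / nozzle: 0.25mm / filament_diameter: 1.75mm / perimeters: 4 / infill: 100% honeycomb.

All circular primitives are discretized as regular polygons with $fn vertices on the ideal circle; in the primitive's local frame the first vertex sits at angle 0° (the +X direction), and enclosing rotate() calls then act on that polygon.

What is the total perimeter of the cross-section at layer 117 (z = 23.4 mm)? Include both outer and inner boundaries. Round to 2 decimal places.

At z = 23.4 mm: the cylinder is not intersected at this z (z outside [0, 13.5]); the r=12 cylinder at (9.5, 7) contributes a regular 32-gon of circumradius 12 (perimeter = 2·32·12.000·sin(180°/32) = 75.28 mm); the cylinder at (-4, -3.5) is absent (z outside [1.5, 20.5]); Taking the union: only the r=12 cylinder at (9.5, 7) is present, so the union is just that shape — boundary = 75.28 mm. Overall, the cross-section is a single solid region. Total boundary length (outer) = 75.28 mm.

75.28 mm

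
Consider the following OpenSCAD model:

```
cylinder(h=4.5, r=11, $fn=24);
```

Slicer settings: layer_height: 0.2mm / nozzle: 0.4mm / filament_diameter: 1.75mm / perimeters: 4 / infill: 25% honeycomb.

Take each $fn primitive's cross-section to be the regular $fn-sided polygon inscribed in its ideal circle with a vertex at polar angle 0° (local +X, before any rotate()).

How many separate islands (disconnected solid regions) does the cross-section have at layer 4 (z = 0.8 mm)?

1

At z = 0.8 mm: the r=11 cylinder contributes a regular 24-gon of circumradius 11. Overall, the cross-section is a single solid region. Island count = 1.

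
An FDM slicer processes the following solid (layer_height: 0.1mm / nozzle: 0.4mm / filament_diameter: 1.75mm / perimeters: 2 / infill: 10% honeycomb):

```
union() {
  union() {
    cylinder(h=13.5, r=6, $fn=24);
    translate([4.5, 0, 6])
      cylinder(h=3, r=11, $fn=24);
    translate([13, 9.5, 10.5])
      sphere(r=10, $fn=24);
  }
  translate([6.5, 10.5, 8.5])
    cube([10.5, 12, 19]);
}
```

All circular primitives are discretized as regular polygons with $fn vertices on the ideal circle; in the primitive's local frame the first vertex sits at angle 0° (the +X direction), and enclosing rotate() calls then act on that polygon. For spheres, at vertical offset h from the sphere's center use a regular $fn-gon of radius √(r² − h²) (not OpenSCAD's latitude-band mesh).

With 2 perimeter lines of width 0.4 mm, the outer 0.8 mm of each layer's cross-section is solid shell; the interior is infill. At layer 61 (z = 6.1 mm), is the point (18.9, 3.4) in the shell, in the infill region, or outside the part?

shell

At z = 6.1 mm: the cylinder: section is a regular 24-gon, circumradius r=6; the cylinder at (4.5, 0): section is a regular 24-gon, circumradius r=11; the r=10 sphere at (13, 9.5) slices to a regular 24-gon of circumradius 8.980 (√(r²−h²) with h=4.4 from center); Taking the union: the regions partially overlap (shared area 186.53 mm²), so overlapping operands fuse into one piece — 1 connected region; the cube at (6.5, 10.5) does not reach this height (z outside [8.5, 27.5]); Combining (union): only the result so far is present, so the union is just that shape — 1 connected region. Overall, the cross-section is a single solid region. The nearest boundary edge runs (19.35, 3.15)→(17.49, 1.72); distance from the point to it = 0.47 mm. The point is inside the cross-section, 0.47 mm from the nearest boundary — within the 0.8 mm shell band (2 × 0.4).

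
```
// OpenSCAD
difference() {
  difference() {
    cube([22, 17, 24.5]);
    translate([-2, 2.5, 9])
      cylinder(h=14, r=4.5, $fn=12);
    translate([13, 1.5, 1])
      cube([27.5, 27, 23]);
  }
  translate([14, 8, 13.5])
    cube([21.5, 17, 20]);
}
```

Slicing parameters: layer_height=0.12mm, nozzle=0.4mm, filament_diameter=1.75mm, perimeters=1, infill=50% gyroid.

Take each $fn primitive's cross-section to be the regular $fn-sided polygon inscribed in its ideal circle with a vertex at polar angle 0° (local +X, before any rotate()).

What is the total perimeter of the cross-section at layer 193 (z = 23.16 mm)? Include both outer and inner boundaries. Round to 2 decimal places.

78.00 mm

At z = 23.16 mm: the cube (footprint 22×17) is included at this height (perimeter 78.00 mm); the cylinder at (-2, 2.5) is not intersected at this z (z outside [9, 23]); the cube at (13, 1.5) is present — its section is the full 27.5×27 rectangle (perimeter 109.00 mm); After the difference (first − rest): starting from the 22×17 cube, the 27.5×27 cube at (13, 1.5) partially overlaps it — only the 139.50 mm² overlap (of its 742.50 mm²) is removed, clipping the outline — boundary = 78.00 mm; the cube at (14, 8) (footprint 21.5×17) is included at this height (perimeter 77.00 mm); Subtracting the remaining from the first: starting from that combined region, the 21.5×17 cube at (14, 8) misses the remaining region (no effect) — boundary = 78.00 mm. Overall, the cross-section is a single solid region. Total boundary length (outer) = 78.00 mm.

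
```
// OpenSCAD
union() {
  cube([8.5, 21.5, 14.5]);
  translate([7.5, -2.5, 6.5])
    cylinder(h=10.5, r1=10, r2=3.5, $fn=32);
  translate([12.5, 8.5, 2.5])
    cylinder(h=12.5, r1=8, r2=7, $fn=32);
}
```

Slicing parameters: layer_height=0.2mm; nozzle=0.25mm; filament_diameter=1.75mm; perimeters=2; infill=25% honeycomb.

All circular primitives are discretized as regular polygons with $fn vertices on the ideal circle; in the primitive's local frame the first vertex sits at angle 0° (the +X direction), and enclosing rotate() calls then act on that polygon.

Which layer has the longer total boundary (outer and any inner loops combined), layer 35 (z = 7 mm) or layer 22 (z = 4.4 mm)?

layer 35 (z = 7 mm)

Layer 35 (z = 7): the 8.5×21.5 cube contributes its full rectangle (perimeter 60.00 mm); the cone at (7.5, -2.5): at t=0.048 of its height the radius interpolates to r₁+(r₂−r₁)t = 9.690, giving a regular 32-gon of that circumradius (perimeter = 2·32·9.690·sin(180°/32) = 60.79 mm); the cone at (12.5, 8.5) (r1=8→r2=7) has section circumradius 7.640 here — a regular 32-gon (perimeter = 2·32·7.640·sin(180°/32) = 47.93 mm); Merging all regions: the regions partially overlap (shared area 118.05 mm²), so the edge portions inside another operand are dropped and the merged outline is re-measured after clipping — boundary = 98.80 mm. So its perimeter = 98.80 mm. Layer 22 (z = 4.4): the 8.5×21.5 cube contributes its full rectangle (perimeter 60.00 mm); the cone at (7.5, -2.5) does not reach this height (z outside [6.5, 17]); the cone at (12.5, 8.5): at t=0.152 of its height the radius interpolates to r₁+(r₂−r₁)t = 7.848, giving a regular 32-gon of that circumradius (perimeter = 2·32·7.848·sin(180°/32) = 49.23 mm); Taking the union: the regions partially overlap (shared area 36.40 mm²), so the edge portions inside another operand are dropped and the merged outline is re-measured after clipping — boundary = 79.59 mm. So its perimeter = 79.59 mm. Layer 35 is larger (98.80 vs 79.59 mm).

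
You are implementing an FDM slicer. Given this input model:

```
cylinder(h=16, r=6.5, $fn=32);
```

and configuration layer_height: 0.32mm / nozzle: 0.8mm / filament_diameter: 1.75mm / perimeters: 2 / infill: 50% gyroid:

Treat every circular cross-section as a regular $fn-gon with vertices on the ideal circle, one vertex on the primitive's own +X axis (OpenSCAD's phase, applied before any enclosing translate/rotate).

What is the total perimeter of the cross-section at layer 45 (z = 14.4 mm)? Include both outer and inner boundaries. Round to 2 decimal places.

40.78 mm

At z = 14.4 mm: the r=6.5 cylinder contributes a regular 32-gon of circumradius 6.5 (perimeter = 2·32·6.500·sin(180°/32) = 40.78 mm). Overall, the cross-section is a single solid region. Total boundary length (outer) = 40.78 mm.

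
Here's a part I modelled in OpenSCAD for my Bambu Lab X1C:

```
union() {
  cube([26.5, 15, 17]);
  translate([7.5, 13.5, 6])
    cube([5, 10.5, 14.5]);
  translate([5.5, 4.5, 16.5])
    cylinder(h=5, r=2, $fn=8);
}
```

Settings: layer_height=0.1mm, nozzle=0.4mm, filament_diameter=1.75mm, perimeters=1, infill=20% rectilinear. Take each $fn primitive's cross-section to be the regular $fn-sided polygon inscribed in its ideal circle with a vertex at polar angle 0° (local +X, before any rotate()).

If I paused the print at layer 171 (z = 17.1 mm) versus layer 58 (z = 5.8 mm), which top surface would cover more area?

layer 58 (z = 5.8 mm)

Layer 171 (z = 17.1): the cube is absent (z outside [0, 17]); the cube at (7.5, 13.5) is present — its section is the full 5×10.5 rectangle (area 52.50 mm²); the r=2 cylinder at (5.5, 4.5) contributes a regular 8-gon of circumradius 2 (area = (8/2)·2.000²·sin(360°/8) = 11.31 mm²); Combining (union): the 2 present regions are separate (no shared area or edge), so areas and boundary lengths simply add and each stays a separate island — area = 63.81 mm². So its area = 63.81 mm². Layer 58 (z = 5.8): the cube (footprint 26.5×15) is included at this height (area 397.50 mm²); the cube at (7.5, 13.5) is absent (z outside [6, 20.5]); the cylinder at (5.5, 4.5) is not intersected at this z (z outside [16.5, 21.5]); Combining (union): only the 26.5×15 cube is present, so the union is just that shape — area = 397.50 mm². So its area = 397.50 mm². Layer 58 is larger (397.50 vs 63.81 mm²).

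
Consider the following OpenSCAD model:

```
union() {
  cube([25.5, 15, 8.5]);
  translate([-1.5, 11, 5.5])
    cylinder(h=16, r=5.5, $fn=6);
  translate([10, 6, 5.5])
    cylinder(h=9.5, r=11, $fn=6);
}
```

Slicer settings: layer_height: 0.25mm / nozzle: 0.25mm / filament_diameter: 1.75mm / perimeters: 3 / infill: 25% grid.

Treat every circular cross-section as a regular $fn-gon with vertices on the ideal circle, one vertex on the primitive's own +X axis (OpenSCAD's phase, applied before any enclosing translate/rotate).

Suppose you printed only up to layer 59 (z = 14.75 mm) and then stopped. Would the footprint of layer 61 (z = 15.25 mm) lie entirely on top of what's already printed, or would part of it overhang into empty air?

entirely on top

Compare the two slices. At z = 14.75: the cube is absent (z outside [0, 8.5]); the r=5.5 cylinder at (-1.5, 11) gives a regular 6-gon of circumradius 5.5 (constant along its height) (area = (6/2)·5.500²·sin(360°/6) = 78.59 mm²); the cylinder at (10, 6): section is a regular 6-gon, circumradius r=11 (area = (6/2)·11.000²·sin(360°/6) = 314.37 mm²); Merging all regions: the regions partially overlap — summed areas 392.96 mm² minus the doubly-counted overlap 12.00 mm² gives 380.96 mm² — area = 380.96 mm². At z = 15.25: the cube is not intersected at this z (z outside [0, 8.5]); the r=5.5 cylinder at (-1.5, 11) gives a regular 6-gon of circumradius 5.5 (constant along its height) (area = (6/2)·5.500²·sin(360°/6) = 78.59 mm²); the cylinder at (10, 6) is not intersected at this z (z outside [5.5, 15]); Combining (union): only the r=5.5 cylinder at (-1.5, 11) is present, so the union is just that shape — area = 78.59 mm². Checking containment: the cross-section at z = 15.25 is a subset of the cross-section at z = 14.75.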